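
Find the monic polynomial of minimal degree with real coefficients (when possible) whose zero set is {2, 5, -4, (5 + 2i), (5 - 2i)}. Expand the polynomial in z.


The polynomial is p(z) = ∏_{α ∈ S} (z − α), where S = {2, 5, -4, (5 + 2i), (5 - 2i)}.
Expanding the product yields: p(z) = z^5 -13·z^4 + 41·z^3 + 133·z^2 -922·z + 1160.
Note conjugate pairs combine to real quadratics: (z − (5+2i))(z − (5−2i)) = z² − 10z + 29.
The resulting polynomial has degree 5 and real coefficients as required.

p(z) = z^5 -13·z^4 + 41·z^3 + 133·z^2 -922·z + 1160.


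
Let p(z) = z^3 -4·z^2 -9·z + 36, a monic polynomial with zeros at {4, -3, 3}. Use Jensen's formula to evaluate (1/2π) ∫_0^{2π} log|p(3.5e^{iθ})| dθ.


Zeros: -3, 3, 4; r = 3.5.
Inside |z| < r: -3, 3. Outside (|z| ≥ r): 4.
p(0) = 36, so log|p(0)| = log(36) = 3.5835.
Apply Jensen: I(r) = log|p(0)| + Σ_k log(r/|z_k|), summed over zeros inside |z| < r.
  log(r/|z_k|) for z_k = -3: log(3.5/3) = 0.1542
  log(r/|z_k|) for z_k = 3: log(3.5/3) = 0.1542
  Outside zeros (4) contribute nothing to the Jensen sum.
Sum over inside zeros: 0.3083.
I(r) = log|p(0)| + (inside sum) = 3.5835 + 0.3083 = 3.8918.
Note: since some zeros are outside |z| ≤ r, the simplified n·log(r) form does NOT apply — only the inside zeros contribute.

I(r) ≈ 3.8918.


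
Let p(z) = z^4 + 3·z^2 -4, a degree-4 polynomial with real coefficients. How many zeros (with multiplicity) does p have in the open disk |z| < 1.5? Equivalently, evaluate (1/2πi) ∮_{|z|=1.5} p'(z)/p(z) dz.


The zeros of p are: (0 + 2i), (0 - 2i), 1, -1.
Their magnitudes are: 2, 2, 1, 1.
Zeros with |z| < R = 1.5: 1, -1.
Count = 2.
By the argument principle, (1/2πi) ∮_{|z|=R} p'(z)/p(z) dz equals exactly this count.

Number of zeros inside |z| < 1.5: 2.


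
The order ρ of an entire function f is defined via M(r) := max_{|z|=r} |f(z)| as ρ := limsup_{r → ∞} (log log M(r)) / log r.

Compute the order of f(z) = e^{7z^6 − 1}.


|e^{7z^6 − 1}| = e^{Re(7·z^6) + -1} ≤ e^{7|z|^6 + -1} = e^{7r^6 + -1} on |z| = r, so ρ ≤ 6. Choosing z on |z|=r so that 7·z^6 is real positive (always possible by picking arg z appropriately) gives |f(z)| = e^{7r^6 + -1}, matching the bound. The additive constant -1 does not affect log log M(r) ~ 6·log r. Hence ρ = 6.
Therefore ρ = 6.

Order ρ = 6.


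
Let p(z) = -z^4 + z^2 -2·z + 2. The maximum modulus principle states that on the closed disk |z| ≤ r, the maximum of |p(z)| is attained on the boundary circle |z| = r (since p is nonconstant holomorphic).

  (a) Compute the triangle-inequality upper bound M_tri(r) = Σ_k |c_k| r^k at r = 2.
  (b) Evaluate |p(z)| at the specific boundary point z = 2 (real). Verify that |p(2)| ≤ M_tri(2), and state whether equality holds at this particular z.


Coefficients: c_0 = 2, c_1 = -2, c_2 = 1, c_3 = 0, c_4 = -1. Radius r = 2.
Part (a). Triangle bound: M_tri(r) = Σ_k |c_k| r^k
  = |2|·2^0 + |-2|·2^1 + |1|·2^2 + |0|·2^3 + |-1|·2^4
  = 2 + 4 + 4 + 0 + 16 = 26.
This bounds M(r) := max_{|z|=r} |p(z)| from above; equality holds iff all terms c_k z^k can be made to align in phase at a single z on |z|=r.
Part (b). At z = 2 (real, on the circle |z| = r):
  p(2) = (2)·2^0 + (-2)·2^1 + (1)·2^2 + (0)·2^3 + (-1)·2^4 = -14.
  |p(2)| = 14.
Check: |p(2)| = 14 ≤ 26 = M_tri(2). ✓ Equality does not hold at z = 2 (the coefficients have mixed signs, so the terms do not all align in phase there).

M_tri(2) = 26; |p(2)| = 14; equality at z=2: no.


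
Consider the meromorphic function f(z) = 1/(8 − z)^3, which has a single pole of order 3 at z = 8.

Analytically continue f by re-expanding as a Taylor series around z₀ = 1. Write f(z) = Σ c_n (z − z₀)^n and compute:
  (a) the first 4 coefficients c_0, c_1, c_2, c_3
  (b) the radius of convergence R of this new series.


Let w = z − z₀, so z = z₀ + w.
Then 8 − z = 8 − (z₀ + w) = (8 − z₀) − w = 7 − w.
f(z) = 1/(7 − w)^3 = (1/(7)^3) · (1 − w/(7))^{−3}.
By the binomial series (1−u)^{−3} = Σ_{n≥0} C(n+2, 2) u^n for |u|<1, with u = w/(7):
  c_n = C(n+2, 2) / (7)^(n+3).
  c_0 = 1/(7)^3 = 1/343.
  c_1 = 3/(7)^4 = 3/2401.
  c_2 = 6/(7)^5 = 6/16807.
  c_3 = 10/(7)^6 = 10/117649.
The series is valid for |w/d| < 1, i.e. |z − z₀| < |d|.
Radius of convergence: R = |8 − z₀| = |7| = 7 (distance from z₀ to the singularity z = 8).

c_0 = 1/343, c_1 = 3/2401, c_2 = 6/16807, c_3 = 10/117649; R = 7.


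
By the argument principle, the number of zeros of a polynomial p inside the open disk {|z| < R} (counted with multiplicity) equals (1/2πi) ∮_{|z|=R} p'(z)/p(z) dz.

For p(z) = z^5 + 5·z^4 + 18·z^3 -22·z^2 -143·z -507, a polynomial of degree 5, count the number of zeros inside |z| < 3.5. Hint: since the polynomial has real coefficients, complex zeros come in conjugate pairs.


The zeros of p are: (-2 + 3i), (-2 - 3i), 3, (-2 + 3i), (-2 - 3i).
Their magnitudes are: 3.606, 3.606, 3, 3.606, 3.606.
Zeros with |z| < R = 3.5: 3.
Count = 1.
By the argument principle, (1/2πi) ∮_{|z|=R} p'(z)/p(z) dz equals exactly this count.

Number of zeros inside |z| < 3.5: 1.


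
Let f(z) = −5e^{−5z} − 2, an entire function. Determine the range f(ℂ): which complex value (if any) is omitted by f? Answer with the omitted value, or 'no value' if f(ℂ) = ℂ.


Little Picard bounds the complement of f(ℂ) to at most one point.
e^{−5z} is never zero on ℂ, so -5·e^{−5z} takes every value in ℂ ∖ {0}. Adding -2 shifts the range to ℂ ∖ {-2}. Thus f omits exactly the value -2.

Omitted value: -2.


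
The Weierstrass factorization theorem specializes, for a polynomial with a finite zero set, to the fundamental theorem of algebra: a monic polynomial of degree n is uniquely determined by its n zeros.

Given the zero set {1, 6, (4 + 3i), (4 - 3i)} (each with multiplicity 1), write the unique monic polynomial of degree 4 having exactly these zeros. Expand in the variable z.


The polynomial is p(z) = ∏_{α ∈ S} (z − α), where S = {1, 6, (4 + 3i), (4 - 3i)}.
Expanding the product yields: p(z) = z^4 -15·z^3 + 87·z^2 -223·z + 150.
Note conjugate pairs combine to real quadratics: (z − (4+3i))(z − (4−3i)) = z² − 8z + 25.
The resulting polynomial has degree 4 and real coefficients as required.

p(z) = z^4 -15·z^3 + 87·z^2 -223·z + 150.


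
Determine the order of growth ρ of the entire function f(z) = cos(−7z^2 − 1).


Write cos(w) = (e^{iw} ± e^{−iw})/(2 or 2i), so |cos(w)| ≤ e^{|w|}. With w = −7z^2 − 1, |w| ≤ 7r^2 + 1 on |z|=r, giving M(r) ≤ e^{7r^2 + 1} and ρ ≤ 2. For the lower bound, choose z on |z|=r with -7z^2 purely imaginary of modulus 7r^2; then |cos(−7z^2 − 1)| grows like e^{7r^2}/2, so ρ ≥ 2. Hence ρ = 2.
Therefore ρ = 2.

Order ρ = 2.


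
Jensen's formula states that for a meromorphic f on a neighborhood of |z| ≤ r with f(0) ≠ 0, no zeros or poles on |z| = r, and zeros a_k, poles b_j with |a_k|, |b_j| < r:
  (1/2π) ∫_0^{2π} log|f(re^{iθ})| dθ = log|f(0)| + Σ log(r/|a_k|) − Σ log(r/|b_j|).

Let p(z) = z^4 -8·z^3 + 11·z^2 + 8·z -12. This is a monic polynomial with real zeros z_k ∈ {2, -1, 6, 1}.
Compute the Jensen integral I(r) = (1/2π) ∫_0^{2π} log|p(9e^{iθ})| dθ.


Zeros: -1, 1, 2, 6; r = 9.
Inside |z| < r: -1, 1, 2, 6. Outside (|z| ≥ r): ∅.
p(0) = -12, so log|p(0)| = log(12) = 2.4849.
Apply Jensen: I(r) = log|p(0)| + Σ_k log(r/|z_k|), summed over zeros inside |z| < r.
  log(r/|z_k|) for z_k = 2: log(9/2) = 1.5041
  log(r/|z_k|) for z_k = -1: log(9/1) = 2.1972
  log(r/|z_k|) for z_k = 6: log(9/6) = 0.4055
  log(r/|z_k|) for z_k = 1: log(9/1) = 2.1972
Sum over inside zeros: 6.3040.
I(r) = log|p(0)| + (inside sum) = 2.4849 + 6.3040 = 8.7889.
Closed form (all zeros inside, monic): I(r) = n·log(r) = 4·log(9) = 8.7889. ✓

I(r) ≈ 8.7889.


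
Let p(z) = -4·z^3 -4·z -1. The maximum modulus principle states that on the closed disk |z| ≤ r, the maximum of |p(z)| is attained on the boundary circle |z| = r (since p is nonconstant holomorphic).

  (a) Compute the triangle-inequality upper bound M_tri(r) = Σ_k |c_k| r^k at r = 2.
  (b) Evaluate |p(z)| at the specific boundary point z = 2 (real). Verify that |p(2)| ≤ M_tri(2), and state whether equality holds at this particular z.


Coefficients: c_0 = -1, c_1 = -4, c_2 = 0, c_3 = -4. Radius r = 2.
Part (a). Triangle bound: M_tri(r) = Σ_k |c_k| r^k
  = |-1|·2^0 + |-4|·2^1 + |0|·2^2 + |-4|·2^3
  = 1 + 8 + 0 + 32 = 41.
This bounds M(r) := max_{|z|=r} |p(z)| from above; equality holds iff all terms c_k z^k can be made to align in phase at a single z on |z|=r.
Part (b). At z = 2 (real, on the circle |z| = r):
  p(2) = (-1)·2^0 + (-4)·2^1 + (0)·2^2 + (-4)·2^3 = -41.
  |p(2)| = 41.
Since all nonzero coefficients share the same sign, |p(2)| = 41 = M_tri(2); the triangle bound is attained at z = 2, so in fact M(r) = 41.

M_tri(2) = 41; |p(2)| = 41; equality at z=2: yes.


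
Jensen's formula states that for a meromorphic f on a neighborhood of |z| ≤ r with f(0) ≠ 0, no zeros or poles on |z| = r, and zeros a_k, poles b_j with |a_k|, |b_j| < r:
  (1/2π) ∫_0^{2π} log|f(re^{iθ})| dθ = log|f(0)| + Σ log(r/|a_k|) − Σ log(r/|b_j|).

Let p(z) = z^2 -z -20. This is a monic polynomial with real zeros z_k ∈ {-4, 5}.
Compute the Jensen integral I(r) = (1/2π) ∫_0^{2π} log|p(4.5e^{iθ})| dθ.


Zeros: -4, 5; r = 4.5.
Inside |z| < r: -4. Outside (|z| ≥ r): 5.
p(0) = -20, so log|p(0)| = log(20) = 2.9957.
Apply Jensen: I(r) = log|p(0)| + Σ_k log(r/|z_k|), summed over zeros inside |z| < r.
  log(r/|z_k|) for z_k = -4: log(4.5/4) = 0.1178
  Outside zeros (5) contribute nothing to the Jensen sum.
Sum over inside zeros: 0.1178.
I(r) = log|p(0)| + (inside sum) = 2.9957 + 0.1178 = 3.1135.
Note: since some zeros are outside |z| ≤ r, the simplified n·log(r) form does NOT apply — only the inside zeros contribute.

I(r) ≈ 3.1135.


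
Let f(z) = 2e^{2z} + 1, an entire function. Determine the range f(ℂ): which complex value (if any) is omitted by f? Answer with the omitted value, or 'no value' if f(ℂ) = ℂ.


Little Picard bounds the complement of f(ℂ) to at most one point.
e^{2z} is never zero on ℂ, so 2·e^{2z} takes every value in ℂ ∖ {0}. Adding 1 shifts the range to ℂ ∖ {1}. Thus f omits exactly the value 1.

Omitted value: 1.


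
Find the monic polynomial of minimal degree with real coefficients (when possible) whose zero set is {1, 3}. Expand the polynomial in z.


The polynomial is p(z) = ∏_{α ∈ S} (z − α), where S = {1, 3}.
Expanding the product yields: p(z) = z^2 -4·z + 3.
The resulting polynomial has degree 2 and real coefficients as required.

p(z) = z^2 -4·z + 3.


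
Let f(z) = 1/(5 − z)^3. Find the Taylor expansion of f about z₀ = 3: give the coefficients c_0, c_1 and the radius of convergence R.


Let w = z − z₀, so z = z₀ + w.
Then 5 − z = 5 − (z₀ + w) = (5 − z₀) − w = 2 − w.
f(z) = 1/(2 − w)^3 = (1/(2)^3) · (1 − w/(2))^{−3}.
By the binomial series (1−u)^{−3} = Σ_{n≥0} C(n+2, 2) u^n for |u|<1, with u = w/(2):
  c_n = C(n+2, 2) / (2)^(n+3).
  c_0 = 1/(2)^3 = 1/8.
  c_1 = 3/(2)^4 = 3/16.
The series is valid for |w/d| < 1, i.e. |z − z₀| < |d|.
Radius of convergence: R = |5 − z₀| = |2| = 2 (distance from z₀ to the singularity z = 5).

c_0 = 1/8, c_1 = 3/16; R = 2.


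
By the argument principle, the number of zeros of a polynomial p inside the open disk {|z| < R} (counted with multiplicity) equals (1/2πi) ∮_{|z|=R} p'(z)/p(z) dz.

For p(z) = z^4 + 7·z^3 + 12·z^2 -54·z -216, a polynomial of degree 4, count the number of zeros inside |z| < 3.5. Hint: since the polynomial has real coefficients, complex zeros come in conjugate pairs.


The zeros of p are: 3, (-3 + 3i), (-3 - 3i), -4.
Their magnitudes are: 3, 4.243, 4.243, 4.
Zeros with |z| < R = 3.5: 3.
Count = 1.
By the argument principle, (1/2πi) ∮_{|z|=R} p'(z)/p(z) dz equals exactly this count.

Number of zeros inside |z| < 3.5: 1.


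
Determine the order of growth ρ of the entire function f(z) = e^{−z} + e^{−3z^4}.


Each summand is entire of order 1 and 4 respectively (as in the single-exponential case). The order of a sum is at most the max of the orders, so ρ ≤ 4. For the lower bound: on |z|=r choose arg z so that -3z^4 is real positive; then |e^{-3z^4}| = e^{3r^4} while |e^{-1z}| ≤ e^{1r^1} = o(e^{3r^4}). So |f| ≥ e^{3r^4}(1 − o(1)) and ρ ≥ 4. Hence ρ = max(1, 4) = 4.
Therefore ρ = 4.

Order ρ = 4.


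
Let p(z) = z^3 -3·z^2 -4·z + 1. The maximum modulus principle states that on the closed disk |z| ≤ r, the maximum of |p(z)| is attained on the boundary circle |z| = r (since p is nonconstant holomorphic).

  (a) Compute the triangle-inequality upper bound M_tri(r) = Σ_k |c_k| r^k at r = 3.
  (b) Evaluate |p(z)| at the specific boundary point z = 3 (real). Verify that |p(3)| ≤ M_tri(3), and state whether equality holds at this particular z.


Coefficients: c_0 = 1, c_1 = -4, c_2 = -3, c_3 = 1. Radius r = 3.
Part (a). Triangle bound: M_tri(r) = Σ_k |c_k| r^k
  = |1|·3^0 + |-4|·3^1 + |-3|·3^2 + |1|·3^3
  = 1 + 12 + 27 + 27 = 67.
This bounds M(r) := max_{|z|=r} |p(z)| from above; equality holds iff all terms c_k z^k can be made to align in phase at a single z on |z|=r.
Part (b). At z = 3 (real, on the circle |z| = r):
  p(3) = (1)·3^0 + (-4)·3^1 + (-3)·3^2 + (1)·3^3 = -11.
  |p(3)| = 11.
Check: |p(3)| = 11 ≤ 67 = M_tri(3). ✓ Equality does not hold at z = 3 (the coefficients have mixed signs, so the terms do not all align in phase there).

M_tri(3) = 67; |p(3)| = 11; equality at z=3: no.


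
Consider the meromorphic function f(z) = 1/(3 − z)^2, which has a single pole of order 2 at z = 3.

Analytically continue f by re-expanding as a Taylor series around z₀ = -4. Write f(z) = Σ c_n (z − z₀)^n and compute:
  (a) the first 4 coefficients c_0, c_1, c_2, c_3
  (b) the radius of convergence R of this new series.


Let w = z − z₀, so z = z₀ + w.
Then 3 − z = 3 − (z₀ + w) = (3 − z₀) − w = 7 − w.
f(z) = 1/(7 − w)^2 = (1/(7)^2) · (1 − w/(7))^{−2}.
By the binomial series (1−u)^{−2} = Σ_{n≥0} C(n+1, 1) u^n for |u|<1, with u = w/(7):
  c_n = C(n+1, 1) / (7)^(n+2).
  c_0 = 1/(7)^2 = 1/49.
  c_1 = 2/(7)^3 = 2/343.
  c_2 = 3/(7)^4 = 3/2401.
  c_3 = 4/(7)^5 = 4/16807.
The series is valid for |w/d| < 1, i.e. |z − z₀| < |d|.
Radius of convergence: R = |3 − z₀| = |7| = 7 (distance from z₀ to the singularity z = 3).

c_0 = 1/49, c_1 = 2/343, c_2 = 3/2401, c_3 = 4/16807; R = 7.


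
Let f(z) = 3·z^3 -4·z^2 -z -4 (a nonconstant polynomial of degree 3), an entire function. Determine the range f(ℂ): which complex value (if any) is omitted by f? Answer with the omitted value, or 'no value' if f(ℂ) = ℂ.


Little Picard bounds the complement of f(ℂ) to at most one point.
For every w ∈ ℂ, the equation p(z) − w = 0 is a nonconstant polynomial in z and hence has at least one root by the fundamental theorem of algebra. So p is surjective onto ℂ, omitting no value.

Omitted value: no value.


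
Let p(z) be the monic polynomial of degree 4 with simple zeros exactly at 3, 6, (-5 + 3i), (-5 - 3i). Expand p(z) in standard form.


The polynomial is p(z) = ∏_{α ∈ S} (z − α), where S = {3, 6, (-5 + 3i), (-5 - 3i)}.
Expanding the product yields: p(z) = z^4 + z^3 -38·z^2 -126·z + 612.
Note conjugate pairs combine to real quadratics: (z − (-5+3i))(z − (-5−3i)) = z² + 10z + 34.
The resulting polynomial has degree 4 and real coefficients as required.

p(z) = z^4 + z^3 -38·z^2 -126·z + 612.


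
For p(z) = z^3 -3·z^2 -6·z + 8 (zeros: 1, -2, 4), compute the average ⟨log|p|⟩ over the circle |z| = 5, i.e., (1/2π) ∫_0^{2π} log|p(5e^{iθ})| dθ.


Zeros: -2, 1, 4; r = 5.
Inside |z| < r: -2, 1, 4. Outside (|z| ≥ r): ∅.
p(0) = 8, so log|p(0)| = log(8) = 2.0794.
Apply Jensen: I(r) = log|p(0)| + Σ_k log(r/|z_k|), summed over zeros inside |z| < r.
  log(r/|z_k|) for z_k = 1: log(5/1) = 1.6094
  log(r/|z_k|) for z_k = -2: log(5/2) = 0.9163
  log(r/|z_k|) for z_k = 4: log(5/4) = 0.2231
Sum over inside zeros: 2.7489.
I(r) = log|p(0)| + (inside sum) = 2.0794 + 2.7489 = 4.8283.
Closed form (all zeros inside, monic): I(r) = n·log(r) = 3·log(5) = 4.8283. ✓

I(r) ≈ 4.8283.


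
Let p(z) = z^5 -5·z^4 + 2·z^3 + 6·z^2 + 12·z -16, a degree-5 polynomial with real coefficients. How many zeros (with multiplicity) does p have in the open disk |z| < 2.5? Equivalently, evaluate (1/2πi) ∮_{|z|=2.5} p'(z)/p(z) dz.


The zeros of p are: 2, 4, 1, (-1 + 1i), (-1 - 1i).
Their magnitudes are: 2, 4, 1, 1.414, 1.414.
Zeros with |z| < R = 2.5: 2, 1, (-1 + 1i), (-1 - 1i).
Count = 4.
By the argument principle, (1/2πi) ∮_{|z|=R} p'(z)/p(z) dz equals exactly this count.

Number of zeros inside |z| < 2.5: 4.


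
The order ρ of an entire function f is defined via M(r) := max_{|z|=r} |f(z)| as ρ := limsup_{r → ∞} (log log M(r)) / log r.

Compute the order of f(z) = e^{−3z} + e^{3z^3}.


Each summand is entire of order 1 and 3 respectively (as in the single-exponential case). The order of a sum is at most the max of the orders, so ρ ≤ 3. For the lower bound: on |z|=r choose arg z so that 3z^3 is real positive; then |e^{3z^3}| = e^{3r^3} while |e^{-3z}| ≤ e^{3r^1} = o(e^{3r^3}). So |f| ≥ e^{3r^3}(1 − o(1)) and ρ ≥ 3. Hence ρ = max(1, 3) = 3.
Therefore ρ = 3.

Order ρ = 3.


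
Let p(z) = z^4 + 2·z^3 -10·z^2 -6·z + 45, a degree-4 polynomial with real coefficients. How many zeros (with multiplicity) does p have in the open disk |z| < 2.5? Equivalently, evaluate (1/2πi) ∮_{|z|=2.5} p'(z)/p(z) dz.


The zeros of p are: -3, -3, (2 + 1i), (2 - 1i).
Their magnitudes are: 3, 3, 2.236, 2.236.
Zeros with |z| < R = 2.5: (2 + 1i), (2 - 1i).
Count = 2.
By the argument principle, (1/2πi) ∮_{|z|=R} p'(z)/p(z) dz equals exactly this count.

Number of zeros inside |z| < 2.5: 2.


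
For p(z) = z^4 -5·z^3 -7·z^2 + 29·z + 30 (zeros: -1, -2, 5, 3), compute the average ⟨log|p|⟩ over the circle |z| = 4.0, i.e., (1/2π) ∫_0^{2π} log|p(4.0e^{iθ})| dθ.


Zeros: -2, -1, 3, 5; r = 4.0.
Inside |z| < r: -2, -1, 3. Outside (|z| ≥ r): 5.
p(0) = 30, so log|p(0)| = log(30) = 3.4012.
Apply Jensen: I(r) = log|p(0)| + Σ_k log(r/|z_k|), summed over zeros inside |z| < r.
  log(r/|z_k|) for z_k = -1: log(4.0/1) = 1.3863
  log(r/|z_k|) for z_k = -2: log(4.0/2) = 0.6931
  log(r/|z_k|) for z_k = 3: log(4.0/3) = 0.2877
  Outside zeros (5) contribute nothing to the Jensen sum.
Sum over inside zeros: 2.3671.
I(r) = log|p(0)| + (inside sum) = 3.4012 + 2.3671 = 5.7683.
Note: since some zeros are outside |z| ≤ r, the simplified n·log(r) form does NOT apply — only the inside zeros contribute.

I(r) ≈ 5.7683.


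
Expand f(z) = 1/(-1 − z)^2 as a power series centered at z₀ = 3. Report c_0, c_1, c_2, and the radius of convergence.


Let w = z − z₀, so z = z₀ + w.
Then -1 − z = -1 − (z₀ + w) = (-1 − z₀) − w = -4 − w.
f(z) = 1/(-4 − w)^2 = (1/(-4)^2) · (1 − w/(-4))^{−2}.
By the binomial series (1−u)^{−2} = Σ_{n≥0} C(n+1, 1) u^n for |u|<1, with u = w/(-4):
  c_n = C(n+1, 1) / (-4)^(n+2).
  c_0 = 1/(-4)^2 = 1/16.
  c_1 = 2/(-4)^3 = -1/32.
  c_2 = 3/(-4)^4 = 3/256.
The series is valid for |w/d| < 1, i.e. |z − z₀| < |d|.
Radius of convergence: R = |-1 − z₀| = |-4| = 4 (distance from z₀ to the singularity z = -1).

c_0 = 1/16, c_1 = -1/32, c_2 = 3/256; R = 4.


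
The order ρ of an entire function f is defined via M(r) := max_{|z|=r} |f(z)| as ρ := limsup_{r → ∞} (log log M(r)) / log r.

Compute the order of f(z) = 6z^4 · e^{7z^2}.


M(r) = max_{|z|=r} |6|·|z|^4·|e^{7z^2}| = 6·r^4 · e^{7r^2} (the factors attain their maxima compatibly on |z|=r). Then log M(r) = log 6 + 4·log r + 7r^2, dominated by the last term, so log log M(r) ~ 2·log r. The polynomial factor 6z^4 contributes only a log r term and does not affect the order. ρ = 2.
Therefore ρ = 2.

Order ρ = 2.


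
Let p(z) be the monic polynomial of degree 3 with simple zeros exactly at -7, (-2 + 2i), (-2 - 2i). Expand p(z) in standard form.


The polynomial is p(z) = ∏_{α ∈ S} (z − α), where S = {-7, (-2 + 2i), (-2 - 2i)}.
Expanding the product yields: p(z) = z^3 + 11·z^2 + 36·z + 56.
Note conjugate pairs combine to real quadratics: (z − (-2+2i))(z − (-2−2i)) = z² + 4z + 8.
The resulting polynomial has degree 3 and real coefficients as required.

p(z) = z^3 + 11·z^2 + 36·z + 56.


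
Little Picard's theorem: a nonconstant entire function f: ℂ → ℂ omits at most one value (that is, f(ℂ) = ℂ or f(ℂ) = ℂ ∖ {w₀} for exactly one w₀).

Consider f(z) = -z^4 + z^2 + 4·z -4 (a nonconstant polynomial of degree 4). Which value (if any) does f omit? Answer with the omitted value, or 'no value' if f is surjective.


Little Picard bounds the complement of f(ℂ) to at most one point.
For every w ∈ ℂ, the equation p(z) − w = 0 is a nonconstant polynomial in z and hence has at least one root by the fundamental theorem of algebra. So p is surjective onto ℂ, omitting no value.

Omitted value: no value.


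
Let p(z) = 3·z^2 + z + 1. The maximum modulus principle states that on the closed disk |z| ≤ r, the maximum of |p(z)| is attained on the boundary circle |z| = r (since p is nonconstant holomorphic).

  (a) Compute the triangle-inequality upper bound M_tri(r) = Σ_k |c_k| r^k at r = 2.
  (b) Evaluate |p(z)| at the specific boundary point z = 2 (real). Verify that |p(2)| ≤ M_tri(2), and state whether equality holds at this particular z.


Coefficients: c_0 = 1, c_1 = 1, c_2 = 3. Radius r = 2.
Part (a). Triangle bound: M_tri(r) = Σ_k |c_k| r^k
  = |1|·2^0 + |1|·2^1 + |3|·2^2
  = 1 + 2 + 12 = 15.
This bounds M(r) := max_{|z|=r} |p(z)| from above; equality holds iff all terms c_k z^k can be made to align in phase at a single z on |z|=r.
Part (b). At z = 2 (real, on the circle |z| = r):
  p(2) = (1)·2^0 + (1)·2^1 + (3)·2^2 = 15.
  |p(2)| = 15.
Since all nonzero coefficients share the same sign, |p(2)| = 15 = M_tri(2); the triangle bound is attained at z = 2, so in fact M(r) = 15.

M_tri(2) = 15; |p(2)| = 15; equality at z=2: yes.


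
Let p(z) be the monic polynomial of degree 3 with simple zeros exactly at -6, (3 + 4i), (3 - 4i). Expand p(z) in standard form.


The polynomial is p(z) = ∏_{α ∈ S} (z − α), where S = {-6, (3 + 4i), (3 - 4i)}.
Expanding the product yields: p(z) = z^3 -11·z + 150.
Note conjugate pairs combine to real quadratics: (z − (3+4i))(z − (3−4i)) = z² − 6z + 25.
The resulting polynomial has degree 3 and real coefficients as required.

p(z) = z^3 -11·z + 150.


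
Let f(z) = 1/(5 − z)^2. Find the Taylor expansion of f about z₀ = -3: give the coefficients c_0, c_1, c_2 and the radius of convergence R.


Let w = z − z₀, so z = z₀ + w.
Then 5 − z = 5 − (z₀ + w) = (5 − z₀) − w = 8 − w.
f(z) = 1/(8 − w)^2 = (1/(8)^2) · (1 − w/(8))^{−2}.
By the binomial series (1−u)^{−2} = Σ_{n≥0} C(n+1, 1) u^n for |u|<1, with u = w/(8):
  c_n = C(n+1, 1) / (8)^(n+2).
  c_0 = 1/(8)^2 = 1/64.
  c_1 = 2/(8)^3 = 1/256.
  c_2 = 3/(8)^4 = 3/4096.
The series is valid for |w/d| < 1, i.e. |z − z₀| < |d|.
Radius of convergence: R = |5 − z₀| = |8| = 8 (distance from z₀ to the singularity z = 5).

c_0 = 1/64, c_1 = 1/256, c_2 = 3/4096; R = 8.


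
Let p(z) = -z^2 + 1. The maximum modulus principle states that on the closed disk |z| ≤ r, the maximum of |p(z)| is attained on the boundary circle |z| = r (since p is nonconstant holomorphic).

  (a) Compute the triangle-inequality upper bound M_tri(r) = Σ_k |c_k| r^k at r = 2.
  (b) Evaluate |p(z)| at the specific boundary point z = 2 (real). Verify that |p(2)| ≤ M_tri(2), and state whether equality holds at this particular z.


Coefficients: c_0 = 1, c_1 = 0, c_2 = -1. Radius r = 2.
Part (a). Triangle bound: M_tri(r) = Σ_k |c_k| r^k
  = |1|·2^0 + |0|·2^1 + |-1|·2^2
  = 1 + 0 + 4 = 5.
This bounds M(r) := max_{|z|=r} |p(z)| from above; equality holds iff all terms c_k z^k can be made to align in phase at a single z on |z|=r.
Part (b). At z = 2 (real, on the circle |z| = r):
  p(2) = (1)·2^0 + (0)·2^1 + (-1)·2^2 = -3.
  |p(2)| = 3.
Check: |p(2)| = 3 ≤ 5 = M_tri(2). ✓ Equality does not hold at z = 2 (the coefficients have mixed signs, so the terms do not all align in phase there).

M_tri(2) = 5; |p(2)| = 3; equality at z=2: no.


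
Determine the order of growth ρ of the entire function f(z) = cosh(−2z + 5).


cosh(w) is a linear combination of e^{iw} and e^{−iw} (or e^w, e^{−w} in the hyperbolic case), so |cosh(w)| ≤ e^{|w|}. With w = −2z + 5, |w| ≤ 2|z| + 5 = 2r + 5 on |z| = r, giving M(r) ≤ e^{2r + 5}, so ρ ≤ 1. On a suitable ray (z = it for sin/cos; z = t for sinh/cosh, t real → ∞), |cosh(−2z + 5)| grows like e^{2|t|}/2, so ρ ≥ 1. Hence ρ = 1.
Therefore ρ = 1.

Order ρ = 1.


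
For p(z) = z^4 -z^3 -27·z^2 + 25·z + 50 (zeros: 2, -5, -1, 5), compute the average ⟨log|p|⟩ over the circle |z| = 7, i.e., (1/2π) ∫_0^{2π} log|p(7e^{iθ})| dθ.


Zeros: -5, -1, 2, 5; r = 7.
Inside |z| < r: -5, -1, 2, 5. Outside (|z| ≥ r): ∅.
p(0) = 50, so log|p(0)| = log(50) = 3.9120.
Apply Jensen: I(r) = log|p(0)| + Σ_k log(r/|z_k|), summed over zeros inside |z| < r.
  log(r/|z_k|) for z_k = 2: log(7/2) = 1.2528
  log(r/|z_k|) for z_k = -5: log(7/5) = 0.3365
  log(r/|z_k|) for z_k = -1: log(7/1) = 1.9459
  log(r/|z_k|) for z_k = 5: log(7/5) = 0.3365
Sum over inside zeros: 3.8716.
I(r) = log|p(0)| + (inside sum) = 3.9120 + 3.8716 = 7.7836.
Closed form (all zeros inside, monic): I(r) = n·log(r) = 4·log(7) = 7.7836. ✓

I(r) ≈ 7.7836.


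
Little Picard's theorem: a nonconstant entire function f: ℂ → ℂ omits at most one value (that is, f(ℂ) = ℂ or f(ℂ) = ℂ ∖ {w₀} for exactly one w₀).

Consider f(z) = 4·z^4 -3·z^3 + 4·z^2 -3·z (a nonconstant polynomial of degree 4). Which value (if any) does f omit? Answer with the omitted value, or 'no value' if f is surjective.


Little Picard bounds the complement of f(ℂ) to at most one point.
For every w ∈ ℂ, the equation p(z) − w = 0 is a nonconstant polynomial in z and hence has at least one root by the fundamental theorem of algebra. So p is surjective onto ℂ, omitting no value.

Omitted value: no value.


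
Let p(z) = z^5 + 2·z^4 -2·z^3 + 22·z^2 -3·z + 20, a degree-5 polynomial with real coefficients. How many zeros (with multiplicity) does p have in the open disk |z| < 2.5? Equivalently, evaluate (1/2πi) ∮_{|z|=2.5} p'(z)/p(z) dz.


The zeros of p are: (0 + 1i), (0 - 1i), -4, (1 + 2i), (1 - 2i).
Their magnitudes are: 1, 1, 4, 2.236, 2.236.
Zeros with |z| < R = 2.5: (0 + 1i), (0 - 1i), (1 + 2i), (1 - 2i).
Count = 4.
By the argument principle, (1/2πi) ∮_{|z|=R} p'(z)/p(z) dz equals exactly this count.

Number of zeros inside |z| < 2.5: 4.


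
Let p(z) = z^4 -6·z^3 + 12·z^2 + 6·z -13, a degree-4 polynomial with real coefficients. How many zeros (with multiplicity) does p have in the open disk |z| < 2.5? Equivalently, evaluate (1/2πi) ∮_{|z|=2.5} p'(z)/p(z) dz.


The zeros of p are: 1, -1, (3 + 2i), (3 - 2i).
Their magnitudes are: 1, 1, 3.606, 3.606.
Zeros with |z| < R = 2.5: 1, -1.
Count = 2.
By the argument principle, (1/2πi) ∮_{|z|=R} p'(z)/p(z) dz equals exactly this count.

Number of zeros inside |z| < 2.5: 2.


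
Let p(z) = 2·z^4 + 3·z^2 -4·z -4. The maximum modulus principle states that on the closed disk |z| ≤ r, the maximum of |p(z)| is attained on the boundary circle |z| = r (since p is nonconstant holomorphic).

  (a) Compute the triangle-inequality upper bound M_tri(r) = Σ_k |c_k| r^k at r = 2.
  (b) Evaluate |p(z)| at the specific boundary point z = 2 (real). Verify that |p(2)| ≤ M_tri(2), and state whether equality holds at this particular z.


Coefficients: c_0 = -4, c_1 = -4, c_2 = 3, c_3 = 0, c_4 = 2. Radius r = 2.
Part (a). Triangle bound: M_tri(r) = Σ_k |c_k| r^k
  = |-4|·2^0 + |-4|·2^1 + |3|·2^2 + |0|·2^3 + |2|·2^4
  = 4 + 8 + 12 + 0 + 32 = 56.
This bounds M(r) := max_{|z|=r} |p(z)| from above; equality holds iff all terms c_k z^k can be made to align in phase at a single z on |z|=r.
Part (b). At z = 2 (real, on the circle |z| = r):
  p(2) = (-4)·2^0 + (-4)·2^1 + (3)·2^2 + (0)·2^3 + (2)·2^4 = 32.
  |p(2)| = 32.
Check: |p(2)| = 32 ≤ 56 = M_tri(2). ✓ Equality does not hold at z = 2 (the coefficients have mixed signs, so the terms do not all align in phase there).

M_tri(2) = 56; |p(2)| = 32; equality at z=2: no.


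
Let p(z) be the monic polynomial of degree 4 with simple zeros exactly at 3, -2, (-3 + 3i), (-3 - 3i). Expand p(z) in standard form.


The polynomial is p(z) = ∏_{α ∈ S} (z − α), where S = {3, -2, (-3 + 3i), (-3 - 3i)}.
Expanding the product yields: p(z) = z^4 + 5·z^3 + 6·z^2 -54·z -108.
Note conjugate pairs combine to real quadratics: (z − (-3+3i))(z − (-3−3i)) = z² + 6z + 18.
The resulting polynomial has degree 4 and real coefficients as required.

p(z) = z^4 + 5·z^3 + 6·z^2 -54·z -108.


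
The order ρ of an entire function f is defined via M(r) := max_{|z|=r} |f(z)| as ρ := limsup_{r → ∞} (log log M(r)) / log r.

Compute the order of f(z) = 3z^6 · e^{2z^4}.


M(r) = max_{|z|=r} |3|·|z|^6·|e^{2z^4}| = 3·r^6 · e^{2r^4} (the factors attain their maxima compatibly on |z|=r). Then log M(r) = log 3 + 6·log r + 2r^4, dominated by the last term, so log log M(r) ~ 4·log r. The polynomial factor 3z^6 contributes only a log r term and does not affect the order. ρ = 4.
Therefore ρ = 4.

Order ρ = 4.


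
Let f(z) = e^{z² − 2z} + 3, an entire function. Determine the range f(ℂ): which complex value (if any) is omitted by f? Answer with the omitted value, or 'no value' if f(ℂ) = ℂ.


Little Picard bounds the complement of f(ℂ) to at most one point.
The exponent g(z) = z² − 2z is a nonconstant polynomial, hence surjective onto ℂ. So e^{g(z)} takes every value in {e^w : w ∈ ℂ} = ℂ ∖ {0}. Adding 3 shifts the range to ℂ ∖ {3}. f omits exactly 3.

Omitted value: 3.


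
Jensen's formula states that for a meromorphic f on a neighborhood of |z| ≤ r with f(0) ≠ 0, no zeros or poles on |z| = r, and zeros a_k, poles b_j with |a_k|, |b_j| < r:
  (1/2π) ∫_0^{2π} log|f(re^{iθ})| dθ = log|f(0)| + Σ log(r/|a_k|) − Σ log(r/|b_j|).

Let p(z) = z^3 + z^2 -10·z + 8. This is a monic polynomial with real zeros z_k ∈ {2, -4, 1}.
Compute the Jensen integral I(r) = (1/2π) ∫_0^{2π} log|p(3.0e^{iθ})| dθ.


Zeros: -4, 1, 2; r = 3.0.
Inside |z| < r: 1, 2. Outside (|z| ≥ r): -4.
p(0) = 8, so log|p(0)| = log(8) = 2.0794.
Apply Jensen: I(r) = log|p(0)| + Σ_k log(r/|z_k|), summed over zeros inside |z| < r.
  log(r/|z_k|) for z_k = 2: log(3.0/2) = 0.4055
  log(r/|z_k|) for z_k = 1: log(3.0/1) = 1.0986
  Outside zeros (-4) contribute nothing to the Jensen sum.
Sum over inside zeros: 1.5041.
I(r) = log|p(0)| + (inside sum) = 2.0794 + 1.5041 = 3.5835.
Note: since some zeros are outside |z| ≤ r, the simplified n·log(r) form does NOT apply — only the inside zeros contribute.

I(r) ≈ 3.5835.


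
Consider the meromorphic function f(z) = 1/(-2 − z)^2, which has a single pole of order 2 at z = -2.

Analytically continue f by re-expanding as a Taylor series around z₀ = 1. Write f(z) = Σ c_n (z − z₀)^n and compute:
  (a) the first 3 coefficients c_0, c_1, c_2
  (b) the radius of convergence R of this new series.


Let w = z − z₀, so z = z₀ + w.
Then -2 − z = -2 − (z₀ + w) = (-2 − z₀) − w = -3 − w.
f(z) = 1/(-3 − w)^2 = (1/(-3)^2) · (1 − w/(-3))^{−2}.
By the binomial series (1−u)^{−2} = Σ_{n≥0} C(n+1, 1) u^n for |u|<1, with u = w/(-3):
  c_n = C(n+1, 1) / (-3)^(n+2).
  c_0 = 1/(-3)^2 = 1/9.
  c_1 = 2/(-3)^3 = -2/27.
  c_2 = 3/(-3)^4 = 1/27.
The series is valid for |w/d| < 1, i.e. |z − z₀| < |d|.
Radius of convergence: R = |-2 − z₀| = |-3| = 3 (distance from z₀ to the singularity z = -2).

c_0 = 1/9, c_1 = -2/27, c_2 = 1/27; R = 3.


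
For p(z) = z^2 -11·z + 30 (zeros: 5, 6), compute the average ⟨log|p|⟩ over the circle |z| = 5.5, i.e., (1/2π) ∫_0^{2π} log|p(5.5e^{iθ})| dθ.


Zeros: 5, 6; r = 5.5.
Inside |z| < r: 5. Outside (|z| ≥ r): 6.
p(0) = 30, so log|p(0)| = log(30) = 3.4012.
Apply Jensen: I(r) = log|p(0)| + Σ_k log(r/|z_k|), summed over zeros inside |z| < r.
  log(r/|z_k|) for z_k = 5: log(5.5/5) = 0.0953
  Outside zeros (6) contribute nothing to the Jensen sum.
Sum over inside zeros: 0.0953.
I(r) = log|p(0)| + (inside sum) = 3.4012 + 0.0953 = 3.4965.
Note: since some zeros are outside |z| ≤ r, the simplified n·log(r) form does NOT apply — only the inside zeros contribute.

I(r) ≈ 3.4965.


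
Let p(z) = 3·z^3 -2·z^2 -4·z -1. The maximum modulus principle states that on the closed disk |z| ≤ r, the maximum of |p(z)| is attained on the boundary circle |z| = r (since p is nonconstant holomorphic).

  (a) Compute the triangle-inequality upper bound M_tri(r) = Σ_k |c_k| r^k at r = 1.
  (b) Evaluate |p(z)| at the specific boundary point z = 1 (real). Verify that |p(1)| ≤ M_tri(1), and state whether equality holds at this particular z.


Coefficients: c_0 = -1, c_1 = -4, c_2 = -2, c_3 = 3. Radius r = 1.
Part (a). Triangle bound: M_tri(r) = Σ_k |c_k| r^k
  = |-1|·1^0 + |-4|·1^1 + |-2|·1^2 + |3|·1^3
  = 1 + 4 + 2 + 3 = 10.
This bounds M(r) := max_{|z|=r} |p(z)| from above; equality holds iff all terms c_k z^k can be made to align in phase at a single z on |z|=r.
Part (b). At z = 1 (real, on the circle |z| = r):
  p(1) = (-1)·1^0 + (-4)·1^1 + (-2)·1^2 + (3)·1^3 = -4.
  |p(1)| = 4.
Check: |p(1)| = 4 ≤ 10 = M_tri(1). ✓ Equality does not hold at z = 1 (the coefficients have mixed signs, so the terms do not all align in phase there).

M_tri(1) = 10; |p(1)| = 4; equality at z=1: no.


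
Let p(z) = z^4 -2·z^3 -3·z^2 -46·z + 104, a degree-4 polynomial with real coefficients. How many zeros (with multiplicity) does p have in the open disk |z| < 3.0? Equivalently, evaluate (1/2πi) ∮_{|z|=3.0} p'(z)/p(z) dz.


The zeros of p are: (-2 + 3i), (-2 - 3i), 2, 4.
Their magnitudes are: 3.606, 3.606, 2, 4.
Zeros with |z| < R = 3.0: 2.
Count = 1.
By the argument principle, (1/2πi) ∮_{|z|=R} p'(z)/p(z) dz equals exactly this count.

Number of zeros inside |z| < 3.0: 1.


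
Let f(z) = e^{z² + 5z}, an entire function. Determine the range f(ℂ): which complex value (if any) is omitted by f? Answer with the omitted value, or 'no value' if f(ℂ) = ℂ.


Little Picard bounds the complement of f(ℂ) to at most one point.
The exponent g(z) = z² + 5z is a nonconstant polynomial, hence surjective onto ℂ. So e^{g(z)} takes every value in {e^w : w ∈ ℂ} = ℂ ∖ {0}. Adding 0 shifts the range to ℂ ∖ {0}. f omits exactly 0.

Omitted value: 0.


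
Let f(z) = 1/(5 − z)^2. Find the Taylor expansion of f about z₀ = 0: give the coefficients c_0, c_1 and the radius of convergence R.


Let w = z − z₀, so z = z₀ + w.
Then 5 − z = 5 − (z₀ + w) = (5 − z₀) − w = 5 − w.
f(z) = 1/(5 − w)^2 = (1/(5)^2) · (1 − w/(5))^{−2}.
By the binomial series (1−u)^{−2} = Σ_{n≥0} C(n+1, 1) u^n for |u|<1, with u = w/(5):
  c_n = C(n+1, 1) / (5)^(n+2).
  c_0 = 1/(5)^2 = 1/25.
  c_1 = 2/(5)^3 = 2/125.
The series is valid for |w/d| < 1, i.e. |z − z₀| < |d|.
Radius of convergence: R = |5 − z₀| = |5| = 5 (distance from z₀ to the singularity z = 5).

c_0 = 1/25, c_1 = 2/125; R = 5.


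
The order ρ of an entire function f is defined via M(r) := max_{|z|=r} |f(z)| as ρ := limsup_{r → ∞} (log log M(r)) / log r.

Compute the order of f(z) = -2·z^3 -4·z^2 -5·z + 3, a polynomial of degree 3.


|f(z)| ≤ Σ|c_k|·r^k = O(r^3) as r → ∞. Polynomial growth is O(e^{r^ε}) for every ε > 0 (since r^3/e^{r^ε} → 0), so ρ ≤ ε for all ε > 0, i.e. ρ = 0. Every nonconstant polynomial has order 0.
Therefore ρ = 0.

Order ρ = 0.


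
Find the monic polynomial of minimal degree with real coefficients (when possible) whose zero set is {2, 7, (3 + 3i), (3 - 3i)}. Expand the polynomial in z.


The polynomial is p(z) = ∏_{α ∈ S} (z − α), where S = {2, 7, (3 + 3i), (3 - 3i)}.
Expanding the product yields: p(z) = z^4 -15·z^3 + 86·z^2 -246·z + 252.
Note conjugate pairs combine to real quadratics: (z − (3+3i))(z − (3−3i)) = z² − 6z + 18.
The resulting polynomial has degree 4 and real coefficients as required.

p(z) = z^4 -15·z^3 + 86·z^2 -246·z + 252.


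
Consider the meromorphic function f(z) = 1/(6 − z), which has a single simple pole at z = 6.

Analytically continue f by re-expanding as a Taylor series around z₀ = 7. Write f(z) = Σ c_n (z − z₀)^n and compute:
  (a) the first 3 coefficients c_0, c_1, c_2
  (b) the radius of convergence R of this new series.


Let w = z − z₀, so z = z₀ + w.
Then 6 − z = 6 − (z₀ + w) = (6 − z₀) − w = -1 − w.
f(z) = 1/(-1 − w) = (1/(-1)) · 1/(1 − w/(-1)) = Σ_{n≥0} w^n / (-1)^(n+1).
So c_n = 1/(-1)^(n+1):
  c_0 = 1/(-1)^1 = -1.
  c_1 = 1/(-1)^2 = 1.
  c_2 = 1/(-1)^3 = -1.
The series is valid for |w/d| < 1, i.e. |z − z₀| < |d|.
Radius of convergence: R = |6 − z₀| = |-1| = 1 (distance from z₀ to the singularity z = 6).

c_0 = -1, c_1 = 1, c_2 = -1; R = 1.


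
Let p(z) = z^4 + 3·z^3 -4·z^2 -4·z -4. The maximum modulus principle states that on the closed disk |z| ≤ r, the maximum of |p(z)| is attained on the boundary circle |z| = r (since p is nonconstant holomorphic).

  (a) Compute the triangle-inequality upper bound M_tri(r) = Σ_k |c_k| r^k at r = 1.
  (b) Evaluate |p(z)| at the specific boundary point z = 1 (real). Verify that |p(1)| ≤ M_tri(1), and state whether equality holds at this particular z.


Coefficients: c_0 = -4, c_1 = -4, c_2 = -4, c_3 = 3, c_4 = 1. Radius r = 1.
Part (a). Triangle bound: M_tri(r) = Σ_k |c_k| r^k
  = |-4|·1^0 + |-4|·1^1 + |-4|·1^2 + |3|·1^3 + |1|·1^4
  = 4 + 4 + 4 + 3 + 1 = 16.
This bounds M(r) := max_{|z|=r} |p(z)| from above; equality holds iff all terms c_k z^k can be made to align in phase at a single z on |z|=r.
Part (b). At z = 1 (real, on the circle |z| = r):
  p(1) = (-4)·1^0 + (-4)·1^1 + (-4)·1^2 + (3)·1^3 + (1)·1^4 = -8.
  |p(1)| = 8.
Check: |p(1)| = 8 ≤ 16 = M_tri(1). ✓ Equality does not hold at z = 1 (the coefficients have mixed signs, so the terms do not all align in phase there).

M_tri(1) = 16; |p(1)| = 8; equality at z=1: no.


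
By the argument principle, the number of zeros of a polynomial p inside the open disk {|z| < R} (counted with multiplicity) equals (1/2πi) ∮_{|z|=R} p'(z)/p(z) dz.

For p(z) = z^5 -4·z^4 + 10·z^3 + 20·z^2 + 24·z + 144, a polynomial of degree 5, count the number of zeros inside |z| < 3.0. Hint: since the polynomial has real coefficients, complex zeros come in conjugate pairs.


The zeros of p are: (3 + 3i), (3 - 3i), -2, (0 + 2i), (0 - 2i).
Their magnitudes are: 4.243, 4.243, 2, 2, 2.
Zeros with |z| < R = 3.0: -2, (0 + 2i), (0 - 2i).
Count = 3.
By the argument principle, (1/2πi) ∮_{|z|=R} p'(z)/p(z) dz equals exactly this count.

Number of zeros inside |z| < 3.0: 3.


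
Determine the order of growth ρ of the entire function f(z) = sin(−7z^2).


Write sin(w) = (e^{iw} ± e^{−iw})/(2 or 2i), so |sin(w)| ≤ e^{|w|}. With w = −7z^2, |w| ≤ 7r^2 + 0 on |z|=r, giving M(r) ≤ e^{7r^2 + 0} and ρ ≤ 2. For the lower bound, choose z on |z|=r with -7z^2 purely imaginary of modulus 7r^2; then |sin(−7z^2)| grows like e^{7r^2}/2, so ρ ≥ 2. Hence ρ = 2.
Therefore ρ = 2.

Order ρ = 2.


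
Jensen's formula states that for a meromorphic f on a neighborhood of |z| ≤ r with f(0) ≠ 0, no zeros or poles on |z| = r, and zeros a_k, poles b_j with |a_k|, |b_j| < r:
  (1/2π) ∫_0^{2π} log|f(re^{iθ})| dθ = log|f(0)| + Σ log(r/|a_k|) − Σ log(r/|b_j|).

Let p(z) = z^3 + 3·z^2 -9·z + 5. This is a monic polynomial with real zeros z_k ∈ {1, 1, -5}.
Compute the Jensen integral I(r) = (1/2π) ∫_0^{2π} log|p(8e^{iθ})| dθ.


Zeros: -5, 1, 1; r = 8.
Inside |z| < r: -5, 1, 1. Outside (|z| ≥ r): ∅.
p(0) = 5, so log|p(0)| = log(5) = 1.6094.
Apply Jensen: I(r) = log|p(0)| + Σ_k log(r/|z_k|), summed over zeros inside |z| < r.
  log(r/|z_k|) for z_k = 1: log(8/1) = 2.0794
  log(r/|z_k|) for z_k = 1: log(8/1) = 2.0794
  log(r/|z_k|) for z_k = -5: log(8/5) = 0.4700
Sum over inside zeros: 4.6289.
I(r) = log|p(0)| + (inside sum) = 1.6094 + 4.6289 = 6.2383.
Closed form (all zeros inside, monic): I(r) = n·log(r) = 3·log(8) = 6.2383. ✓

I(r) ≈ 6.2383.
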